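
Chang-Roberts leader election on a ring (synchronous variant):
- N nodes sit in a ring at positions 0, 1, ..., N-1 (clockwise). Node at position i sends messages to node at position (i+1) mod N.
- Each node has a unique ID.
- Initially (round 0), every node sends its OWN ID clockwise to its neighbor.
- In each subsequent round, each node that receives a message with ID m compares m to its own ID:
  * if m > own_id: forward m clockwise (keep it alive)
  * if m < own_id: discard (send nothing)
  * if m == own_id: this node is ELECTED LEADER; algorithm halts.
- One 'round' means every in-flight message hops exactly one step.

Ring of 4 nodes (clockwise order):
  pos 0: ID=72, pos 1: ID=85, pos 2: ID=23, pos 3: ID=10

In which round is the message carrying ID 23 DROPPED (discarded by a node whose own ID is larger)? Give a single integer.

Answer: 2

Derivation:
Round 1: pos1(id85) recv 72: drop; pos2(id23) recv 85: fwd; pos3(id10) recv 23: fwd; pos0(id72) recv 10: drop
Round 2: pos3(id10) recv 85: fwd; pos0(id72) recv 23: drop
Round 3: pos0(id72) recv 85: fwd
Round 4: pos1(id85) recv 85: ELECTED
Message ID 23 originates at pos 2; dropped at pos 0 in round 2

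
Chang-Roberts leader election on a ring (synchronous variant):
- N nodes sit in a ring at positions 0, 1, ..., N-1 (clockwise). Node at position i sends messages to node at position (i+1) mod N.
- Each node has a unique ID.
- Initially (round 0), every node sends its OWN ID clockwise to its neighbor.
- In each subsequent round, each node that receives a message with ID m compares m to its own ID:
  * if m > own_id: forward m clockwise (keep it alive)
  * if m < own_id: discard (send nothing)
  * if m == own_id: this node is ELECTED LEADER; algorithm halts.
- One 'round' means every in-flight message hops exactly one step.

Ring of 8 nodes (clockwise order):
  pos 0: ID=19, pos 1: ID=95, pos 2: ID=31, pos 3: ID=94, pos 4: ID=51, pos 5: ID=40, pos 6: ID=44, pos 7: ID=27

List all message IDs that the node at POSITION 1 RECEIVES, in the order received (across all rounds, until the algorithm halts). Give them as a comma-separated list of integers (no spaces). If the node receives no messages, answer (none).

Answer: 19,27,44,51,94,95

Derivation:
Round 1: pos1(id95) recv 19: drop; pos2(id31) recv 95: fwd; pos3(id94) recv 31: drop; pos4(id51) recv 94: fwd; pos5(id40) recv 51: fwd; pos6(id44) recv 40: drop; pos7(id27) recv 44: fwd; pos0(id19) recv 27: fwd
Round 2: pos3(id94) recv 95: fwd; pos5(id40) recv 94: fwd; pos6(id44) recv 51: fwd; pos0(id19) recv 44: fwd; pos1(id95) recv 27: drop
Round 3: pos4(id51) recv 95: fwd; pos6(id44) recv 94: fwd; pos7(id27) recv 51: fwd; pos1(id95) recv 44: drop
Round 4: pos5(id40) recv 95: fwd; pos7(id27) recv 94: fwd; pos0(id19) recv 51: fwd
Round 5: pos6(id44) recv 95: fwd; pos0(id19) recv 94: fwd; pos1(id95) recv 51: drop
Round 6: pos7(id27) recv 95: fwd; pos1(id95) recv 94: drop
Round 7: pos0(id19) recv 95: fwd
Round 8: pos1(id95) recv 95: ELECTED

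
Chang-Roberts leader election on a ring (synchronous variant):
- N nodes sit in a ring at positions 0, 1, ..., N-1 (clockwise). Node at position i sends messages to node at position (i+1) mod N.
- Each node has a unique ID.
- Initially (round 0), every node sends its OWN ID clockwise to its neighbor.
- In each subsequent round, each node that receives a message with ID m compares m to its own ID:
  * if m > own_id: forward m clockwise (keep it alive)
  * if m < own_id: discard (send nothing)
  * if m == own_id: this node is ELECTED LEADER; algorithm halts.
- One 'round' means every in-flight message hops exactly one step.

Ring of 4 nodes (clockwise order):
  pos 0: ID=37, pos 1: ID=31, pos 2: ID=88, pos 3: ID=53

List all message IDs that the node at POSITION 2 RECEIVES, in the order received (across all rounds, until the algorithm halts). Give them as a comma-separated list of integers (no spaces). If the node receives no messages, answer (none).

Answer: 31,37,53,88

Derivation:
Round 1: pos1(id31) recv 37: fwd; pos2(id88) recv 31: drop; pos3(id53) recv 88: fwd; pos0(id37) recv 53: fwd
Round 2: pos2(id88) recv 37: drop; pos0(id37) recv 88: fwd; pos1(id31) recv 53: fwd
Round 3: pos1(id31) recv 88: fwd; pos2(id88) recv 53: drop
Round 4: pos2(id88) recv 88: ELECTED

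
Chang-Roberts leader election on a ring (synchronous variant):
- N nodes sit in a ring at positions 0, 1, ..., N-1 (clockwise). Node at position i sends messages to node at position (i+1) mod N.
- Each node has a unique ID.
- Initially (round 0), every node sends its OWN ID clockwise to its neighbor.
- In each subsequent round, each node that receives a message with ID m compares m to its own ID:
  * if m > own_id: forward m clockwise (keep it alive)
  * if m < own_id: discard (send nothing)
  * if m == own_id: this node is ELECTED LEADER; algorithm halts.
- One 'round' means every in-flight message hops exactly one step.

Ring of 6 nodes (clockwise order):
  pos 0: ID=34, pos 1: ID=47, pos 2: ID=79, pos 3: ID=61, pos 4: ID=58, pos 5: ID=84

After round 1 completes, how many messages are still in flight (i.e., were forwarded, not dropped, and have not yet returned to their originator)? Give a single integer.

Answer: 3

Derivation:
Round 1: pos1(id47) recv 34: drop; pos2(id79) recv 47: drop; pos3(id61) recv 79: fwd; pos4(id58) recv 61: fwd; pos5(id84) recv 58: drop; pos0(id34) recv 84: fwd
After round 1: 3 messages still in flight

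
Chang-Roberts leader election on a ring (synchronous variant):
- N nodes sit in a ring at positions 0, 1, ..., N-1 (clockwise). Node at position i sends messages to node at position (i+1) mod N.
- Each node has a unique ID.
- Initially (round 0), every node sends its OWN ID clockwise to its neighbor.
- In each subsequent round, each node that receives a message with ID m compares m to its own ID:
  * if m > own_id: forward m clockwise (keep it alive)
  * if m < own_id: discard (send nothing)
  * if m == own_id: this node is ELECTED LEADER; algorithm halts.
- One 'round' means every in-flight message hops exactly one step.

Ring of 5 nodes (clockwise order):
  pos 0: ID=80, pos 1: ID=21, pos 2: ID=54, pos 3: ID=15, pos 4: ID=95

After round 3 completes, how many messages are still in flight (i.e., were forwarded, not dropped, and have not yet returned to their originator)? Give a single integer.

Answer: 2

Derivation:
Round 1: pos1(id21) recv 80: fwd; pos2(id54) recv 21: drop; pos3(id15) recv 54: fwd; pos4(id95) recv 15: drop; pos0(id80) recv 95: fwd
Round 2: pos2(id54) recv 80: fwd; pos4(id95) recv 54: drop; pos1(id21) recv 95: fwd
Round 3: pos3(id15) recv 80: fwd; pos2(id54) recv 95: fwd
After round 3: 2 messages still in flight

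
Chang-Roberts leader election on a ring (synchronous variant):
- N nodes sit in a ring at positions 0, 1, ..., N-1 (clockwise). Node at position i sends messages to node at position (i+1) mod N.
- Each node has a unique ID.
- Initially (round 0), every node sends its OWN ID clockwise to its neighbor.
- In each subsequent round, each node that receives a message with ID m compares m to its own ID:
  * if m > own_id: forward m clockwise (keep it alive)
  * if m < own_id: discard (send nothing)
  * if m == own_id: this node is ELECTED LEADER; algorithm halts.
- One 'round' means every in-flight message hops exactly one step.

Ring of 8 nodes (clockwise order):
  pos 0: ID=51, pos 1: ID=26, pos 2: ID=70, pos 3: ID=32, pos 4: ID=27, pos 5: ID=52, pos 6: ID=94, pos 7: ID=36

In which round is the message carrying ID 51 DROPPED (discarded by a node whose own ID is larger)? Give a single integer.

Answer: 2

Derivation:
Round 1: pos1(id26) recv 51: fwd; pos2(id70) recv 26: drop; pos3(id32) recv 70: fwd; pos4(id27) recv 32: fwd; pos5(id52) recv 27: drop; pos6(id94) recv 52: drop; pos7(id36) recv 94: fwd; pos0(id51) recv 36: drop
Round 2: pos2(id70) recv 51: drop; pos4(id27) recv 70: fwd; pos5(id52) recv 32: drop; pos0(id51) recv 94: fwd
Round 3: pos5(id52) recv 70: fwd; pos1(id26) recv 94: fwd
Round 4: pos6(id94) recv 70: drop; pos2(id70) recv 94: fwd
Round 5: pos3(id32) recv 94: fwd
Round 6: pos4(id27) recv 94: fwd
Round 7: pos5(id52) recv 94: fwd
Round 8: pos6(id94) recv 94: ELECTED
Message ID 51 originates at pos 0; dropped at pos 2 in round 2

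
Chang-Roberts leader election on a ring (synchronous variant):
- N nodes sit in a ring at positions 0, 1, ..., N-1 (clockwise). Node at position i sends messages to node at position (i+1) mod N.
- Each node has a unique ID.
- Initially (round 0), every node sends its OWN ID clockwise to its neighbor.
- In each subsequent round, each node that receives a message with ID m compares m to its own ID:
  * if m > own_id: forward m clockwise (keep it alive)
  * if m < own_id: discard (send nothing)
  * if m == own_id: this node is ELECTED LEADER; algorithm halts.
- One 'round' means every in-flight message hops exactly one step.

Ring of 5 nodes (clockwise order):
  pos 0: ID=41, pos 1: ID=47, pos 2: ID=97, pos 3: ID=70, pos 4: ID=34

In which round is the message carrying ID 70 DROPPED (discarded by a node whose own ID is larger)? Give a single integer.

Answer: 4

Derivation:
Round 1: pos1(id47) recv 41: drop; pos2(id97) recv 47: drop; pos3(id70) recv 97: fwd; pos4(id34) recv 70: fwd; pos0(id41) recv 34: drop
Round 2: pos4(id34) recv 97: fwd; pos0(id41) recv 70: fwd
Round 3: pos0(id41) recv 97: fwd; pos1(id47) recv 70: fwd
Round 4: pos1(id47) recv 97: fwd; pos2(id97) recv 70: drop
Round 5: pos2(id97) recv 97: ELECTED
Message ID 70 originates at pos 3; dropped at pos 2 in round 4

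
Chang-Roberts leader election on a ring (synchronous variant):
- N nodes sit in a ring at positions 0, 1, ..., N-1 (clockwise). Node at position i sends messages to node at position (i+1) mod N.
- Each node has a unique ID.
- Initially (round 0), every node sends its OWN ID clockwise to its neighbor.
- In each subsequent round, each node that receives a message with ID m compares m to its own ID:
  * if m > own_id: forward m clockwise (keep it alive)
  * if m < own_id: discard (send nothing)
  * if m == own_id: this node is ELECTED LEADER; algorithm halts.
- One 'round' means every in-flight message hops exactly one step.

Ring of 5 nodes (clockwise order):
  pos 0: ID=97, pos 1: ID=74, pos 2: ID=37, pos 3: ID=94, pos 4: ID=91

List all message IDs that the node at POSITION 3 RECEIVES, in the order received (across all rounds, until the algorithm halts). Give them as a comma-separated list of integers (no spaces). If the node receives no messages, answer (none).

Round 1: pos1(id74) recv 97: fwd; pos2(id37) recv 74: fwd; pos3(id94) recv 37: drop; pos4(id91) recv 94: fwd; pos0(id97) recv 91: drop
Round 2: pos2(id37) recv 97: fwd; pos3(id94) recv 74: drop; pos0(id97) recv 94: drop
Round 3: pos3(id94) recv 97: fwd
Round 4: pos4(id91) recv 97: fwd
Round 5: pos0(id97) recv 97: ELECTED

Answer: 37,74,97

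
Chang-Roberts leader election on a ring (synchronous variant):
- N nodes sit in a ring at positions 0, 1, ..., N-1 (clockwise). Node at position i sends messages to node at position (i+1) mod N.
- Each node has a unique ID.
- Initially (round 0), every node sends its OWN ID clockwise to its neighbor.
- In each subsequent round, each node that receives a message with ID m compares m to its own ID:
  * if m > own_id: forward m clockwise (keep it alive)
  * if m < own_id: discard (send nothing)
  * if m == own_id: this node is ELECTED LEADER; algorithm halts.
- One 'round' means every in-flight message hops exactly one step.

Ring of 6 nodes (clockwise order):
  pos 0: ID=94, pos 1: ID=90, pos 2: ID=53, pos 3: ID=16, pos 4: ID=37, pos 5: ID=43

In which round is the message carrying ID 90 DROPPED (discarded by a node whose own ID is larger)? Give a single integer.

Answer: 5

Derivation:
Round 1: pos1(id90) recv 94: fwd; pos2(id53) recv 90: fwd; pos3(id16) recv 53: fwd; pos4(id37) recv 16: drop; pos5(id43) recv 37: drop; pos0(id94) recv 43: drop
Round 2: pos2(id53) recv 94: fwd; pos3(id16) recv 90: fwd; pos4(id37) recv 53: fwd
Round 3: pos3(id16) recv 94: fwd; pos4(id37) recv 90: fwd; pos5(id43) recv 53: fwd
Round 4: pos4(id37) recv 94: fwd; pos5(id43) recv 90: fwd; pos0(id94) recv 53: drop
Round 5: pos5(id43) recv 94: fwd; pos0(id94) recv 90: drop
Round 6: pos0(id94) recv 94: ELECTED
Message ID 90 originates at pos 1; dropped at pos 0 in round 5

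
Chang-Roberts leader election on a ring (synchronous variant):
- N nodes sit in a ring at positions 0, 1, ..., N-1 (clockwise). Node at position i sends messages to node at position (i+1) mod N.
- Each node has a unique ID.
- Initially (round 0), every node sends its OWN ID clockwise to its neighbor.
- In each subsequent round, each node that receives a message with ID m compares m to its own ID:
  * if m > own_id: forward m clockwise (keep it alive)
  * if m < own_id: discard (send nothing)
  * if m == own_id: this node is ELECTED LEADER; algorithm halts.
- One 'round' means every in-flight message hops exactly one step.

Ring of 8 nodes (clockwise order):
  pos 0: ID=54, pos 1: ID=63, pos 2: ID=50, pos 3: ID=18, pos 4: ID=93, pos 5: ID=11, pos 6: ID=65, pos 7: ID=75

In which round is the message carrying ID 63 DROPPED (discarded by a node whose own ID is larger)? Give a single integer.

Answer: 3

Derivation:
Round 1: pos1(id63) recv 54: drop; pos2(id50) recv 63: fwd; pos3(id18) recv 50: fwd; pos4(id93) recv 18: drop; pos5(id11) recv 93: fwd; pos6(id65) recv 11: drop; pos7(id75) recv 65: drop; pos0(id54) recv 75: fwd
Round 2: pos3(id18) recv 63: fwd; pos4(id93) recv 50: drop; pos6(id65) recv 93: fwd; pos1(id63) recv 75: fwd
Round 3: pos4(id93) recv 63: drop; pos7(id75) recv 93: fwd; pos2(id50) recv 75: fwd
Round 4: pos0(id54) recv 93: fwd; pos3(id18) recv 75: fwd
Round 5: pos1(id63) recv 93: fwd; pos4(id93) recv 75: drop
Round 6: pos2(id50) recv 93: fwd
Round 7: pos3(id18) recv 93: fwd
Round 8: pos4(id93) recv 93: ELECTED
Message ID 63 originates at pos 1; dropped at pos 4 in round 3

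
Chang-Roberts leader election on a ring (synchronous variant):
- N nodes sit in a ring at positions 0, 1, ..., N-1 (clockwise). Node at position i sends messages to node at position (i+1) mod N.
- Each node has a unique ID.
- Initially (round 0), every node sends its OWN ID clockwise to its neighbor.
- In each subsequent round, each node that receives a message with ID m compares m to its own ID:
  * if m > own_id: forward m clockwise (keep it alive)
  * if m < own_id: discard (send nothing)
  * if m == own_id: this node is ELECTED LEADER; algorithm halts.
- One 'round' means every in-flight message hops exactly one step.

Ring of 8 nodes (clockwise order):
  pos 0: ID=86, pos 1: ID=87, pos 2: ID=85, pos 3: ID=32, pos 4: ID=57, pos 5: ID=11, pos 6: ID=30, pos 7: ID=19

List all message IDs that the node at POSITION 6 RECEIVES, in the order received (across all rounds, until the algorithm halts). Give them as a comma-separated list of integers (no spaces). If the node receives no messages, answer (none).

Round 1: pos1(id87) recv 86: drop; pos2(id85) recv 87: fwd; pos3(id32) recv 85: fwd; pos4(id57) recv 32: drop; pos5(id11) recv 57: fwd; pos6(id30) recv 11: drop; pos7(id19) recv 30: fwd; pos0(id86) recv 19: drop
Round 2: pos3(id32) recv 87: fwd; pos4(id57) recv 85: fwd; pos6(id30) recv 57: fwd; pos0(id86) recv 30: drop
Round 3: pos4(id57) recv 87: fwd; pos5(id11) recv 85: fwd; pos7(id19) recv 57: fwd
Round 4: pos5(id11) recv 87: fwd; pos6(id30) recv 85: fwd; pos0(id86) recv 57: drop
Round 5: pos6(id30) recv 87: fwd; pos7(id19) recv 85: fwd
Round 6: pos7(id19) recv 87: fwd; pos0(id86) recv 85: drop
Round 7: pos0(id86) recv 87: fwd
Round 8: pos1(id87) recv 87: ELECTED

Answer: 11,57,85,87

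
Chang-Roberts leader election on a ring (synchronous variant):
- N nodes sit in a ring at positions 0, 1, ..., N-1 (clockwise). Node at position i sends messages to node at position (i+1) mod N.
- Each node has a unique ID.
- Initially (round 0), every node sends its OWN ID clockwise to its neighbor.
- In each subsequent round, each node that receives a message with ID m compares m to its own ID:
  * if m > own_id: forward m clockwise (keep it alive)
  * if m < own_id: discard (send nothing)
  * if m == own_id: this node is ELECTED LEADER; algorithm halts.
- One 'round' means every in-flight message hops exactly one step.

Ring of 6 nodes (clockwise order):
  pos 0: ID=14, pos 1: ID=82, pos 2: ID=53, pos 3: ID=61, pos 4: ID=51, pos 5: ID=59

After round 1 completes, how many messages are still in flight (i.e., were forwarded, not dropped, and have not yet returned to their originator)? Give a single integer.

Answer: 3

Derivation:
Round 1: pos1(id82) recv 14: drop; pos2(id53) recv 82: fwd; pos3(id61) recv 53: drop; pos4(id51) recv 61: fwd; pos5(id59) recv 51: drop; pos0(id14) recv 59: fwd
After round 1: 3 messages still in flight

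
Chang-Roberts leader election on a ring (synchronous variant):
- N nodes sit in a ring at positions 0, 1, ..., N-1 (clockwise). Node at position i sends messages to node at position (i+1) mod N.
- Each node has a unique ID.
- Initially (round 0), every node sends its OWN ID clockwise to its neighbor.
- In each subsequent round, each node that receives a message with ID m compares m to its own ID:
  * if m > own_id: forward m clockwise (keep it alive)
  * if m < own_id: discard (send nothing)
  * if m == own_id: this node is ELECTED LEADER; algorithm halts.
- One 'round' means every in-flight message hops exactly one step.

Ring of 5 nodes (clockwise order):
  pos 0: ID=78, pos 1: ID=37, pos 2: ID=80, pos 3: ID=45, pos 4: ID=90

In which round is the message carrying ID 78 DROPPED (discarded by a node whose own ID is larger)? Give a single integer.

Answer: 2

Derivation:
Round 1: pos1(id37) recv 78: fwd; pos2(id80) recv 37: drop; pos3(id45) recv 80: fwd; pos4(id90) recv 45: drop; pos0(id78) recv 90: fwd
Round 2: pos2(id80) recv 78: drop; pos4(id90) recv 80: drop; pos1(id37) recv 90: fwd
Round 3: pos2(id80) recv 90: fwd
Round 4: pos3(id45) recv 90: fwd
Round 5: pos4(id90) recv 90: ELECTED
Message ID 78 originates at pos 0; dropped at pos 2 in round 2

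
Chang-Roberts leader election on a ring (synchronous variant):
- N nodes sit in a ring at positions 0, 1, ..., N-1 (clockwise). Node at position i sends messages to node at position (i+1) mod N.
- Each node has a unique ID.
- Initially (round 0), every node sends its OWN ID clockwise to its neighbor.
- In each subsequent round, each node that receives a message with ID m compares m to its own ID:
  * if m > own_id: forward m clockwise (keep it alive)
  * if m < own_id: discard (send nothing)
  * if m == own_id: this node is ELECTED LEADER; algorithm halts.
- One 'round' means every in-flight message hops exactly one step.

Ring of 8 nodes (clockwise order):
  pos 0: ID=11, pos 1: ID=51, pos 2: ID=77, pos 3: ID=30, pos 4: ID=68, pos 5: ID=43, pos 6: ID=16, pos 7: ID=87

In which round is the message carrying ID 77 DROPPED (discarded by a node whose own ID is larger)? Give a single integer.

Answer: 5

Derivation:
Round 1: pos1(id51) recv 11: drop; pos2(id77) recv 51: drop; pos3(id30) recv 77: fwd; pos4(id68) recv 30: drop; pos5(id43) recv 68: fwd; pos6(id16) recv 43: fwd; pos7(id87) recv 16: drop; pos0(id11) recv 87: fwd
Round 2: pos4(id68) recv 77: fwd; pos6(id16) recv 68: fwd; pos7(id87) recv 43: drop; pos1(id51) recv 87: fwd
Round 3: pos5(id43) recv 77: fwd; pos7(id87) recv 68: drop; pos2(id77) recv 87: fwd
Round 4: pos6(id16) recv 77: fwd; pos3(id30) recv 87: fwd
Round 5: pos7(id87) recv 77: drop; pos4(id68) recv 87: fwd
Round 6: pos5(id43) recv 87: fwd
Round 7: pos6(id16) recv 87: fwd
Round 8: pos7(id87) recv 87: ELECTED
Message ID 77 originates at pos 2; dropped at pos 7 in round 5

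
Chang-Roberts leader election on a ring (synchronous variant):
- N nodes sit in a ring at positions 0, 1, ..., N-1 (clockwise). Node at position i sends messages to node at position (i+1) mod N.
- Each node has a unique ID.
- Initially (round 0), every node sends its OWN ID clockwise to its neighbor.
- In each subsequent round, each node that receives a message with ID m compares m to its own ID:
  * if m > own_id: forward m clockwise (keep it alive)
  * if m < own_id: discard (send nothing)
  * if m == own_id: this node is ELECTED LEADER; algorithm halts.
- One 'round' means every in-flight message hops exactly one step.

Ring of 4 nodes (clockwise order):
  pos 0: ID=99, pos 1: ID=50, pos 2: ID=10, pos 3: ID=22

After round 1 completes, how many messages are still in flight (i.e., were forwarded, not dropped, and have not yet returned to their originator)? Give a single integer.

Round 1: pos1(id50) recv 99: fwd; pos2(id10) recv 50: fwd; pos3(id22) recv 10: drop; pos0(id99) recv 22: drop
After round 1: 2 messages still in flight

Answer: 2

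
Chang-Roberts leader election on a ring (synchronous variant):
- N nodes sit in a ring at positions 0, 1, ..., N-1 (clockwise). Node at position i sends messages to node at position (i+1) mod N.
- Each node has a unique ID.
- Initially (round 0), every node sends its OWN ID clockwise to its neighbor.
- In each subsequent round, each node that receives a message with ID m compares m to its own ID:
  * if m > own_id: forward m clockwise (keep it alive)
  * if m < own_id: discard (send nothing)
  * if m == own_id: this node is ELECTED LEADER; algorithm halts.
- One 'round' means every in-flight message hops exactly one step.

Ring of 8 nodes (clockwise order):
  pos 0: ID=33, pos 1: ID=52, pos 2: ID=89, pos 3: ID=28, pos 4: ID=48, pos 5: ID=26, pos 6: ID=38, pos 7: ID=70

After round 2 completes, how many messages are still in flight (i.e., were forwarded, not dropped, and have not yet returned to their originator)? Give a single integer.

Answer: 3

Derivation:
Round 1: pos1(id52) recv 33: drop; pos2(id89) recv 52: drop; pos3(id28) recv 89: fwd; pos4(id48) recv 28: drop; pos5(id26) recv 48: fwd; pos6(id38) recv 26: drop; pos7(id70) recv 38: drop; pos0(id33) recv 70: fwd
Round 2: pos4(id48) recv 89: fwd; pos6(id38) recv 48: fwd; pos1(id52) recv 70: fwd
After round 2: 3 messages still in flight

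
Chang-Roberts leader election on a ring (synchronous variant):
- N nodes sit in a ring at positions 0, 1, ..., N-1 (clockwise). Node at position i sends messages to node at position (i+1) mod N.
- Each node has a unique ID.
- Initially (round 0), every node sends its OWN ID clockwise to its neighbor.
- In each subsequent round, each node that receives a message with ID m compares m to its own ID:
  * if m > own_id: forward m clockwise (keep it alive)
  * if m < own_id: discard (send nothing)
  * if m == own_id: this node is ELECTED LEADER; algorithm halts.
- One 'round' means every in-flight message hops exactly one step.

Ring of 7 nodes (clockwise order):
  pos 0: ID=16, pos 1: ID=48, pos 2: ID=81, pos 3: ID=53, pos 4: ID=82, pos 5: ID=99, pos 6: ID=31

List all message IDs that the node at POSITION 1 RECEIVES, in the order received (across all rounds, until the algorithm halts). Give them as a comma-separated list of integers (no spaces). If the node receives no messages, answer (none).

Round 1: pos1(id48) recv 16: drop; pos2(id81) recv 48: drop; pos3(id53) recv 81: fwd; pos4(id82) recv 53: drop; pos5(id99) recv 82: drop; pos6(id31) recv 99: fwd; pos0(id16) recv 31: fwd
Round 2: pos4(id82) recv 81: drop; pos0(id16) recv 99: fwd; pos1(id48) recv 31: drop
Round 3: pos1(id48) recv 99: fwd
Round 4: pos2(id81) recv 99: fwd
Round 5: pos3(id53) recv 99: fwd
Round 6: pos4(id82) recv 99: fwd
Round 7: pos5(id99) recv 99: ELECTED

Answer: 16,31,99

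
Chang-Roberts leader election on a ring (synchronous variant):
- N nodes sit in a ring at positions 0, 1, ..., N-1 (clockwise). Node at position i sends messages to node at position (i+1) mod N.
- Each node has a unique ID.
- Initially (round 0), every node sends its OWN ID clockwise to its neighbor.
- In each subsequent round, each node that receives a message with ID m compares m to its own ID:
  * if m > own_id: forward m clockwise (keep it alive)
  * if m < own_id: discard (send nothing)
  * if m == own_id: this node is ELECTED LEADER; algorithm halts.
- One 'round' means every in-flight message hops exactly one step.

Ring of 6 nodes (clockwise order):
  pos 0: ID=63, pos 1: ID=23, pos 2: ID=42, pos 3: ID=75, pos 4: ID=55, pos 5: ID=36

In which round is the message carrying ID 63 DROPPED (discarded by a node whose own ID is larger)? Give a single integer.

Answer: 3

Derivation:
Round 1: pos1(id23) recv 63: fwd; pos2(id42) recv 23: drop; pos3(id75) recv 42: drop; pos4(id55) recv 75: fwd; pos5(id36) recv 55: fwd; pos0(id63) recv 36: drop
Round 2: pos2(id42) recv 63: fwd; pos5(id36) recv 75: fwd; pos0(id63) recv 55: drop
Round 3: pos3(id75) recv 63: drop; pos0(id63) recv 75: fwd
Round 4: pos1(id23) recv 75: fwd
Round 5: pos2(id42) recv 75: fwd
Round 6: pos3(id75) recv 75: ELECTED
Message ID 63 originates at pos 0; dropped at pos 3 in round 3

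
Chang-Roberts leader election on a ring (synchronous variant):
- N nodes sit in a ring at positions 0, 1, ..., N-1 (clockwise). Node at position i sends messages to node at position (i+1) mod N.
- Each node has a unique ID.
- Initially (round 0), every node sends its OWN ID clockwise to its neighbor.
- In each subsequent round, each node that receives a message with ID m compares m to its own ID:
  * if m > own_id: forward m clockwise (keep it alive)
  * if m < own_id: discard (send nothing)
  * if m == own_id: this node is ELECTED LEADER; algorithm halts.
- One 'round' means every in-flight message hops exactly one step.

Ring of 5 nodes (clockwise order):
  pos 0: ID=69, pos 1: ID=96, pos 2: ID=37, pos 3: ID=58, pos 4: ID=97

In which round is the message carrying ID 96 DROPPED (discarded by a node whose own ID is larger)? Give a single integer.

Answer: 3

Derivation:
Round 1: pos1(id96) recv 69: drop; pos2(id37) recv 96: fwd; pos3(id58) recv 37: drop; pos4(id97) recv 58: drop; pos0(id69) recv 97: fwd
Round 2: pos3(id58) recv 96: fwd; pos1(id96) recv 97: fwd
Round 3: pos4(id97) recv 96: drop; pos2(id37) recv 97: fwd
Round 4: pos3(id58) recv 97: fwd
Round 5: pos4(id97) recv 97: ELECTED
Message ID 96 originates at pos 1; dropped at pos 4 in round 3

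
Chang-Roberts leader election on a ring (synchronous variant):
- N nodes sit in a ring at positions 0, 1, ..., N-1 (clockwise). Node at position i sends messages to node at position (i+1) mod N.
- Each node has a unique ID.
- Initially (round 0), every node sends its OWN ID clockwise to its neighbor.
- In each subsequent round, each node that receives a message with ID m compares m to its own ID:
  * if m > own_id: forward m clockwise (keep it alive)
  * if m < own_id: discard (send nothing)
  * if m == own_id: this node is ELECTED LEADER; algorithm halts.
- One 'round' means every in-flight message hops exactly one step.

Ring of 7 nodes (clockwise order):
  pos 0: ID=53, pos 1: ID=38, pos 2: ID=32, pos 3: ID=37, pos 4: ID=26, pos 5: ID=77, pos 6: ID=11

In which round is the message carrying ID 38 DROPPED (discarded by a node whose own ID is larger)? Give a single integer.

Answer: 4

Derivation:
Round 1: pos1(id38) recv 53: fwd; pos2(id32) recv 38: fwd; pos3(id37) recv 32: drop; pos4(id26) recv 37: fwd; pos5(id77) recv 26: drop; pos6(id11) recv 77: fwd; pos0(id53) recv 11: drop
Round 2: pos2(id32) recv 53: fwd; pos3(id37) recv 38: fwd; pos5(id77) recv 37: drop; pos0(id53) recv 77: fwd
Round 3: pos3(id37) recv 53: fwd; pos4(id26) recv 38: fwd; pos1(id38) recv 77: fwd
Round 4: pos4(id26) recv 53: fwd; pos5(id77) recv 38: drop; pos2(id32) recv 77: fwd
Round 5: pos5(id77) recv 53: drop; pos3(id37) recv 77: fwd
Round 6: pos4(id26) recv 77: fwd
Round 7: pos5(id77) recv 77: ELECTED
Message ID 38 originates at pos 1; dropped at pos 5 in round 4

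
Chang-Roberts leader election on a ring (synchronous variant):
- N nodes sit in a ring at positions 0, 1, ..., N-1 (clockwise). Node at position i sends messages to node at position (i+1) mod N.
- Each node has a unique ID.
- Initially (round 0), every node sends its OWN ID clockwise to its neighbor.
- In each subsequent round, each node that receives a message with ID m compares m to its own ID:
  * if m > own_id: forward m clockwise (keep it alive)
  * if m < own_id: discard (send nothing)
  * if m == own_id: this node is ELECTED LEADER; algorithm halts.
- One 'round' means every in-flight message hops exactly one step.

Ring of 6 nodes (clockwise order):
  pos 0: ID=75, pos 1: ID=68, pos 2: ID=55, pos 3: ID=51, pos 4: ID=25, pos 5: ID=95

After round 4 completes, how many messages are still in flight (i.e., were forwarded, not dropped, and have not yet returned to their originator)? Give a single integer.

Answer: 2

Derivation:
Round 1: pos1(id68) recv 75: fwd; pos2(id55) recv 68: fwd; pos3(id51) recv 55: fwd; pos4(id25) recv 51: fwd; pos5(id95) recv 25: drop; pos0(id75) recv 95: fwd
Round 2: pos2(id55) recv 75: fwd; pos3(id51) recv 68: fwd; pos4(id25) recv 55: fwd; pos5(id95) recv 51: drop; pos1(id68) recv 95: fwd
Round 3: pos3(id51) recv 75: fwd; pos4(id25) recv 68: fwd; pos5(id95) recv 55: drop; pos2(id55) recv 95: fwd
Round 4: pos4(id25) recv 75: fwd; pos5(id95) recv 68: drop; pos3(id51) recv 95: fwd
After round 4: 2 messages still in flight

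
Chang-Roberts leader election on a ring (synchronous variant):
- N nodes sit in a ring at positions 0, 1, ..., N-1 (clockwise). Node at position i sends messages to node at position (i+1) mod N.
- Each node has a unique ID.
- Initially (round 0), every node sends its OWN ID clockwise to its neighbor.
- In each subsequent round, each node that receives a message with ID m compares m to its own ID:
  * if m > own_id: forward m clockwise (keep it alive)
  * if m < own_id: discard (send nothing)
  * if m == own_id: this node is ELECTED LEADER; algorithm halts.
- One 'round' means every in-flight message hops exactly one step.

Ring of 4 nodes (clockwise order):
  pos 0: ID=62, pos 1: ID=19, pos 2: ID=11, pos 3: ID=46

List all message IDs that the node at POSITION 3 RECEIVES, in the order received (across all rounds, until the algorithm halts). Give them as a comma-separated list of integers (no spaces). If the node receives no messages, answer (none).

Round 1: pos1(id19) recv 62: fwd; pos2(id11) recv 19: fwd; pos3(id46) recv 11: drop; pos0(id62) recv 46: drop
Round 2: pos2(id11) recv 62: fwd; pos3(id46) recv 19: drop
Round 3: pos3(id46) recv 62: fwd
Round 4: pos0(id62) recv 62: ELECTED

Answer: 11,19,62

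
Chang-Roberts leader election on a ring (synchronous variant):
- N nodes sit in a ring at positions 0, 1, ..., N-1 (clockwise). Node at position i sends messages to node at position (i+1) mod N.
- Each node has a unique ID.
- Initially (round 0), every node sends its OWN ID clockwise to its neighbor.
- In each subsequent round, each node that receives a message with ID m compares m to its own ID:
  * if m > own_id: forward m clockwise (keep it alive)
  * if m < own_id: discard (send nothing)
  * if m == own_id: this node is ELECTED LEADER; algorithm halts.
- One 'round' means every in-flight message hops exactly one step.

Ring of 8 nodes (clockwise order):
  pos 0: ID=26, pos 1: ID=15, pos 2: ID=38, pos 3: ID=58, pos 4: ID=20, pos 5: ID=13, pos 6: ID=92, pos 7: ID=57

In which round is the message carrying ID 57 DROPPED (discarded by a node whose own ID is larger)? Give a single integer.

Answer: 4

Derivation:
Round 1: pos1(id15) recv 26: fwd; pos2(id38) recv 15: drop; pos3(id58) recv 38: drop; pos4(id20) recv 58: fwd; pos5(id13) recv 20: fwd; pos6(id92) recv 13: drop; pos7(id57) recv 92: fwd; pos0(id26) recv 57: fwd
Round 2: pos2(id38) recv 26: drop; pos5(id13) recv 58: fwd; pos6(id92) recv 20: drop; pos0(id26) recv 92: fwd; pos1(id15) recv 57: fwd
Round 3: pos6(id92) recv 58: drop; pos1(id15) recv 92: fwd; pos2(id38) recv 57: fwd
Round 4: pos2(id38) recv 92: fwd; pos3(id58) recv 57: drop
Round 5: pos3(id58) recv 92: fwd
Round 6: pos4(id20) recv 92: fwd
Round 7: pos5(id13) recv 92: fwd
Round 8: pos6(id92) recv 92: ELECTED
Message ID 57 originates at pos 7; dropped at pos 3 in round 4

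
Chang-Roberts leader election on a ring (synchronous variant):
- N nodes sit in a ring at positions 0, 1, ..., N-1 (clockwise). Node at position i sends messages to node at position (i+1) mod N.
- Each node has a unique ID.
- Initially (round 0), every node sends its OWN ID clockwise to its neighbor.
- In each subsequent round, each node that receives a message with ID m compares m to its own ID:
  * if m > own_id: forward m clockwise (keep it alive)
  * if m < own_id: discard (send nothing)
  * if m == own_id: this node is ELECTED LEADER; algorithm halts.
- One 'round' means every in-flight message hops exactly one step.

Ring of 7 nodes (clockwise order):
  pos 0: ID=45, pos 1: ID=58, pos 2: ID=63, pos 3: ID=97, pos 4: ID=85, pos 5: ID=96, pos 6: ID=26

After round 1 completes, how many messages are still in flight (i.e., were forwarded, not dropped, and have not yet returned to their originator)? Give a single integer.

Answer: 2

Derivation:
Round 1: pos1(id58) recv 45: drop; pos2(id63) recv 58: drop; pos3(id97) recv 63: drop; pos4(id85) recv 97: fwd; pos5(id96) recv 85: drop; pos6(id26) recv 96: fwd; pos0(id45) recv 26: drop
After round 1: 2 messages still in flight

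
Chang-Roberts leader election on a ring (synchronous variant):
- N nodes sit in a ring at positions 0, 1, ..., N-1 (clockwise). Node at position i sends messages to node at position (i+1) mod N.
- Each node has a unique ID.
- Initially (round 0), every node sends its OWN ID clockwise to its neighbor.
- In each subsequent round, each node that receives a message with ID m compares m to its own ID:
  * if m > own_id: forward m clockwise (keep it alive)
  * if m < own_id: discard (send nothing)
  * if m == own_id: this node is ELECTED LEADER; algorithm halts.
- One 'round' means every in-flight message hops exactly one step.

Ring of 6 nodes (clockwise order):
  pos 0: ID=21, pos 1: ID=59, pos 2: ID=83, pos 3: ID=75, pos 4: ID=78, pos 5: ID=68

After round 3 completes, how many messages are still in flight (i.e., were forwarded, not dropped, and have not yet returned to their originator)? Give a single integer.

Answer: 2

Derivation:
Round 1: pos1(id59) recv 21: drop; pos2(id83) recv 59: drop; pos3(id75) recv 83: fwd; pos4(id78) recv 75: drop; pos5(id68) recv 78: fwd; pos0(id21) recv 68: fwd
Round 2: pos4(id78) recv 83: fwd; pos0(id21) recv 78: fwd; pos1(id59) recv 68: fwd
Round 3: pos5(id68) recv 83: fwd; pos1(id59) recv 78: fwd; pos2(id83) recv 68: drop
After round 3: 2 messages still in flight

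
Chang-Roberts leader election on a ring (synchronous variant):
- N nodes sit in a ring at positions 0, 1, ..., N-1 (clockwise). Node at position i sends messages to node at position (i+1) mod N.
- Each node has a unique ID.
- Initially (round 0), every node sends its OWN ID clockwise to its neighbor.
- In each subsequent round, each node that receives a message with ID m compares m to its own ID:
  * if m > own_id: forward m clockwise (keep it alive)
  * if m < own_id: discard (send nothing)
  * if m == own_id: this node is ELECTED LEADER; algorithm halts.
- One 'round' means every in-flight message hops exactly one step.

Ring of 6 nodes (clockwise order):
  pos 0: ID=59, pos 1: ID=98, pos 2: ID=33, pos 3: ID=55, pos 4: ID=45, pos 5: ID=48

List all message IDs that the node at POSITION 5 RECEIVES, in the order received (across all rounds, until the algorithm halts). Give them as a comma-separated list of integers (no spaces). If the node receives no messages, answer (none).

Answer: 45,55,98

Derivation:
Round 1: pos1(id98) recv 59: drop; pos2(id33) recv 98: fwd; pos3(id55) recv 33: drop; pos4(id45) recv 55: fwd; pos5(id48) recv 45: drop; pos0(id59) recv 48: drop
Round 2: pos3(id55) recv 98: fwd; pos5(id48) recv 55: fwd
Round 3: pos4(id45) recv 98: fwd; pos0(id59) recv 55: drop
Round 4: pos5(id48) recv 98: fwd
Round 5: pos0(id59) recv 98: fwd
Round 6: pos1(id98) recv 98: ELECTED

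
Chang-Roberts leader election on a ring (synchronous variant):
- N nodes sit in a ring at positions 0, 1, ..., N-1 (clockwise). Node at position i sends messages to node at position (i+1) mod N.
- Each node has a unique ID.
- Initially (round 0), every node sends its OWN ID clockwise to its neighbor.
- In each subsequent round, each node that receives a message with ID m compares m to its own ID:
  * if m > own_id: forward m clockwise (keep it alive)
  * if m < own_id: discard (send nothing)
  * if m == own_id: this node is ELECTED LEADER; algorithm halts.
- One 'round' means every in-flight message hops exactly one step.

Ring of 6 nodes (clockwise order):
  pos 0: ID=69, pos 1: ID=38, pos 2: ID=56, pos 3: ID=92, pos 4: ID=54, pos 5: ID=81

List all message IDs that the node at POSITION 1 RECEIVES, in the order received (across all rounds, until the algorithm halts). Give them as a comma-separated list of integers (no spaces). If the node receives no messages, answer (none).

Answer: 69,81,92

Derivation:
Round 1: pos1(id38) recv 69: fwd; pos2(id56) recv 38: drop; pos3(id92) recv 56: drop; pos4(id54) recv 92: fwd; pos5(id81) recv 54: drop; pos0(id69) recv 81: fwd
Round 2: pos2(id56) recv 69: fwd; pos5(id81) recv 92: fwd; pos1(id38) recv 81: fwd
Round 3: pos3(id92) recv 69: drop; pos0(id69) recv 92: fwd; pos2(id56) recv 81: fwd
Round 4: pos1(id38) recv 92: fwd; pos3(id92) recv 81: drop
Round 5: pos2(id56) recv 92: fwd
Round 6: pos3(id92) recv 92: ELECTED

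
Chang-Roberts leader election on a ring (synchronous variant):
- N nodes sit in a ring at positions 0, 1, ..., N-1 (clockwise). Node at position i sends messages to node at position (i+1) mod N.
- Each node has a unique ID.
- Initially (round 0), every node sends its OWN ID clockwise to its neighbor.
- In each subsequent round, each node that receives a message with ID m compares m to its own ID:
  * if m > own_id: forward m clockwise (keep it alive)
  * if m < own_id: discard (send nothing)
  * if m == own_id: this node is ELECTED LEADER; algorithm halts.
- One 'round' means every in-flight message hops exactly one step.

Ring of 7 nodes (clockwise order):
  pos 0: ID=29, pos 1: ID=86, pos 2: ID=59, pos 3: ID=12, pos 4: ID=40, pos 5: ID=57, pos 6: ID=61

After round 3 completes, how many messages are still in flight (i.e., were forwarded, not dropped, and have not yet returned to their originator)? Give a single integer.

Answer: 2

Derivation:
Round 1: pos1(id86) recv 29: drop; pos2(id59) recv 86: fwd; pos3(id12) recv 59: fwd; pos4(id40) recv 12: drop; pos5(id57) recv 40: drop; pos6(id61) recv 57: drop; pos0(id29) recv 61: fwd
Round 2: pos3(id12) recv 86: fwd; pos4(id40) recv 59: fwd; pos1(id86) recv 61: drop
Round 3: pos4(id40) recv 86: fwd; pos5(id57) recv 59: fwd
After round 3: 2 messages still in flight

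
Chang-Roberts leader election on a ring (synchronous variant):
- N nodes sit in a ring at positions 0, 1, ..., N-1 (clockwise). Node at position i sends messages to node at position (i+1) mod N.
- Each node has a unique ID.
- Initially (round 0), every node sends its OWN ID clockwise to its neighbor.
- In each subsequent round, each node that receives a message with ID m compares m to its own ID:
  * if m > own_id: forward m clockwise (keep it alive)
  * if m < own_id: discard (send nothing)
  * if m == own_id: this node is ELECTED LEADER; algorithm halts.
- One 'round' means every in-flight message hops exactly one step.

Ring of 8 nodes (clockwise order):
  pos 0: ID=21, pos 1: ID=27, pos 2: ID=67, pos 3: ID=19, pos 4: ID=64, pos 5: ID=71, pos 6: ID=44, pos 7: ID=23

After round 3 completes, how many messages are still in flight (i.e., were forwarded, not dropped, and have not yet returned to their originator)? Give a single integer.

Answer: 2

Derivation:
Round 1: pos1(id27) recv 21: drop; pos2(id67) recv 27: drop; pos3(id19) recv 67: fwd; pos4(id64) recv 19: drop; pos5(id71) recv 64: drop; pos6(id44) recv 71: fwd; pos7(id23) recv 44: fwd; pos0(id21) recv 23: fwd
Round 2: pos4(id64) recv 67: fwd; pos7(id23) recv 71: fwd; pos0(id21) recv 44: fwd; pos1(id27) recv 23: drop
Round 3: pos5(id71) recv 67: drop; pos0(id21) recv 71: fwd; pos1(id27) recv 44: fwd
After round 3: 2 messages still in flight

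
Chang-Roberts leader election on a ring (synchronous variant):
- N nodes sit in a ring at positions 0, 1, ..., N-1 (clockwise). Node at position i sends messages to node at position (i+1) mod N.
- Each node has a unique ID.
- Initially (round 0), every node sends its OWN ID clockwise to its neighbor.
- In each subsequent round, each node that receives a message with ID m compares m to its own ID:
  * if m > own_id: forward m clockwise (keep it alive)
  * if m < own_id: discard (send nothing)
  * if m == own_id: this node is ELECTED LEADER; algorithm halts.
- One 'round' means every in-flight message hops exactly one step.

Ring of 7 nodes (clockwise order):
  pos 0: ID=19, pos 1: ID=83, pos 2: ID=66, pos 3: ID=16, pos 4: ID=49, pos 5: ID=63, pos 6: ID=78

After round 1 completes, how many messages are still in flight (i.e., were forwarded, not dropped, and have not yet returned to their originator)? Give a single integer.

Answer: 3

Derivation:
Round 1: pos1(id83) recv 19: drop; pos2(id66) recv 83: fwd; pos3(id16) recv 66: fwd; pos4(id49) recv 16: drop; pos5(id63) recv 49: drop; pos6(id78) recv 63: drop; pos0(id19) recv 78: fwd
After round 1: 3 messages still in flight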